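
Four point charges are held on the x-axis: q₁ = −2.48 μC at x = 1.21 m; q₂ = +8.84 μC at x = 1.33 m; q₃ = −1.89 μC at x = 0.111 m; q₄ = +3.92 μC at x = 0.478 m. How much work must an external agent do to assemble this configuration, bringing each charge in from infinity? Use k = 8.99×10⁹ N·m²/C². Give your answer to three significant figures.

The work to assemble the configuration equals its total potential energy, U = Σ kqᵢqⱼ/rᵢⱼ over all pairs.
Pair separations: r₁₂ = 0.120 m, r₁₃ = 1.10 m, r₁₄ = 0.732 m, r₂₃ = 1.22 m, r₂₄ = 0.852 m, r₃₄ = 0.367 m.
Summing all 6 pair terms gives U = -1.66 J.

-1.66 J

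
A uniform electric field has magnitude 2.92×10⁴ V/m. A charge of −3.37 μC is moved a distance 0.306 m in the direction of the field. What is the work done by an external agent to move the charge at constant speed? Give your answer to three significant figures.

The potential change for a displacement 0.306 m in the direction of the field is ΔV = −Ed = -8940 V.
W_ext = qΔV = 0.0301 J.

0.0301 J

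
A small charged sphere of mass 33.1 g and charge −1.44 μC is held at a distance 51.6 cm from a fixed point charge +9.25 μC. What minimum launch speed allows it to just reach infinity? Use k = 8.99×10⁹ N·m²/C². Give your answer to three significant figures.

3.74 m/s

To just escape, total mechanical energy must reach zero at infinity: ½mv²_min + U = 0, so ½mv²_min = −U = |kQq|/r.
|U| = |kQq|/r = (8.99×10⁹ N·m²/C²)(9.25×10⁻⁶)(1.44×10⁻⁶)/(0.516) = 0.232 J.
v_min = √(2|U|/m) = √(2·0.232/0.0331) = 3.74 m/s.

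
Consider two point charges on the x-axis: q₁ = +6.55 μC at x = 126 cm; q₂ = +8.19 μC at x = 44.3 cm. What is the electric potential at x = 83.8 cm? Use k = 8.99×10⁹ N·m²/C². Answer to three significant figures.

3.26×10⁵ V

The total potential is the scalar sum of each charge's contribution, V = Σ kqᵢ/rᵢ.
Distances from the field point to each charge: r₁ = 0.422 m, r₂ = 0.395 m.
V = k[(6.55×10⁻⁶)/(0.422) + (8.19×10⁻⁶)/(0.395)] = 3.26×10⁵ V.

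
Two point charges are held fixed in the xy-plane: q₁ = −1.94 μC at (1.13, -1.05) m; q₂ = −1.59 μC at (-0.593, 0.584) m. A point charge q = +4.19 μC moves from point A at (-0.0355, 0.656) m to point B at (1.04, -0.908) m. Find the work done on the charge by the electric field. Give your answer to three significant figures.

0.320 J

The work done by the electric force is W_field = −ΔU = −q(V_B − V_A) = q(V_A − V_B).
At A: distances to the source charges are 2.07 m, 0.562 m; V_A = Σ kqᵢ/rᵢ = -3.39×10⁴ V.
At B: distances to the source charges are 0.168 m, 2.21 m; V_B = Σ kqᵢ/rᵢ = -1.10×10⁵ V.
ΔV = V_B − V_A = -7.63×10⁴ V.
W_field = −qΔV = −(4.19×10⁻⁶ C)(-7.63×10⁴ V) = 0.320 J.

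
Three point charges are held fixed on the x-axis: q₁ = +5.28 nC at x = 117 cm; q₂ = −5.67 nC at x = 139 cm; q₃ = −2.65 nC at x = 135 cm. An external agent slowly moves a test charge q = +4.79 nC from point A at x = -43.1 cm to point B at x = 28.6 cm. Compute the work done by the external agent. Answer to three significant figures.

For quasistatic motion the external work equals the change in potential energy: W_ext = qΔV = q(V_B − V_A).
At A: distances to the source charges are 1.60 m, 1.82 m, 1.78 m; V_A = Σ kqᵢ/rᵢ = -11.7 V.
At B: distances to the source charges are 0.884 m, 1.10 m, 1.06 m; V_B = Σ kqᵢ/rᵢ = -14.9 V.
ΔV = V_B − V_A = -3.15 V.
W_ext = qΔV = (4.79×10⁻⁹ C)(-3.15 V) = -1.51×10⁻⁸ J.

-1.51×10⁻⁸ J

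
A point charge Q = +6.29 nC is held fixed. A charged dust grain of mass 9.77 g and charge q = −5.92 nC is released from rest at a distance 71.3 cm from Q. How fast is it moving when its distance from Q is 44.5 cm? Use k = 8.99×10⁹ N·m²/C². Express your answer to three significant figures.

Only the electrostatic force acts, so mechanical energy is conserved: ½mv² = U₁ − U₂ = kQq(1/r₁ − 1/r₂).
U₁ − U₂ = (8.99×10⁹ N·m²/C²)(6.29×10⁻⁹ C)(-5.92×10⁻⁹ C)(1/0.713 − 1/0.445) = 2.83×10⁻⁷ J.
v = √(2·2.83×10⁻⁷/9.77×10⁻³) = 7.61×10⁻³ m/s.

7.61×10⁻³ m/s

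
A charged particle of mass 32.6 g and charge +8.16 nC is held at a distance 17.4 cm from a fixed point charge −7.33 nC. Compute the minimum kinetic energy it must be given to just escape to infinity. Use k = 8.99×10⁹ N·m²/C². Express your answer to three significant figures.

To just escape, total mechanical energy must reach zero at infinity: ½mv²_min + U = 0, so ½mv²_min = −U = |kQq|/r.
|U| = |kQq|/r = (8.99×10⁹ N·m²/C²)(7.33×10⁻⁹)(8.16×10⁻⁹)/(0.174) = 3.09×10⁻⁶ J.

3.09×10⁻⁶ J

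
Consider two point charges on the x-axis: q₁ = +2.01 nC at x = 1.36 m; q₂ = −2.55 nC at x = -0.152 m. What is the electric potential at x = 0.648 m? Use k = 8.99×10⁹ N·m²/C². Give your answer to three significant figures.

-3.28 V

The total potential is the scalar sum of each charge's contribution, V = Σ kqᵢ/rᵢ.
Distances from the field point to each charge: r₁ = 0.712 m, r₂ = 0.800 m.
V = k[(2.01×10⁻⁹)/(0.712) + (-2.55×10⁻⁹)/(0.800)] = -3.28 V.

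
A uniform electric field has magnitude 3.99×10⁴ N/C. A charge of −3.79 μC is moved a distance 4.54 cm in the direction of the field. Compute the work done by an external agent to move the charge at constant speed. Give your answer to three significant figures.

6.87×10⁻³ J

The potential change for a displacement 4.54 cm in the direction of the field is ΔV = −Ed = -1810 V.
W_ext = qΔV = 6.87×10⁻³ J.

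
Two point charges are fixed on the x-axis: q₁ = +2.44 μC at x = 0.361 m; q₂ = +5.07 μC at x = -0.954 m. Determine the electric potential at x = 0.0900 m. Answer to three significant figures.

1.25×10⁵ V

The total potential is the scalar sum of each charge's contribution, V = Σ kqᵢ/rᵢ.
Distances from the field point to each charge: r₁ = 0.271 m, r₂ = 1.04 m.
V = k[(2.44×10⁻⁶)/(0.271) + (5.07×10⁻⁶)/(1.04)] = 1.25×10⁵ V.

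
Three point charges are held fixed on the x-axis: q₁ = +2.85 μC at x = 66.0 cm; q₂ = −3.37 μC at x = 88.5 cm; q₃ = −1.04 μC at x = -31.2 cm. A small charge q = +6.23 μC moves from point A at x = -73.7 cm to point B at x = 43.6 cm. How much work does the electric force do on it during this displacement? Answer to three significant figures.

The work done by the electric force is W_field = −ΔU = −q(V_B − V_A) = q(V_A − V_B).
At A: distances to the source charges are 1.40 m, 1.62 m, 0.425 m; V_A = Σ kqᵢ/rᵢ = -2.23×10⁴ V.
At B: distances to the source charges are 0.224 m, 0.449 m, 0.748 m; V_B = Σ kqᵢ/rᵢ = 3.44×10⁴ V.
ΔV = V_B − V_A = 5.67×10⁴ V.
W_field = −qΔV = −(6.23×10⁻⁶ C)(5.67×10⁴ V) = -0.354 J.

-0.354 J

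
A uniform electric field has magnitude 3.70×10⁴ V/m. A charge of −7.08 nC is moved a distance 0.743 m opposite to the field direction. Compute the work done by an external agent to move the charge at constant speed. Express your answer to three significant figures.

The potential change for a displacement 0.743 m opposite to the field direction is ΔV = +Ed = 2.75×10⁴ V.
W_ext = qΔV = -1.95×10⁻⁴ J.

-1.95×10⁻⁴ J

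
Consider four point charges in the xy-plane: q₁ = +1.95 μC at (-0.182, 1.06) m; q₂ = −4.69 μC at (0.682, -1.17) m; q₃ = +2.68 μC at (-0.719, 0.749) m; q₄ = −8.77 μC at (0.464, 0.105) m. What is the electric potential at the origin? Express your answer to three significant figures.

-1.57×10⁵ V

The total potential is the scalar sum of each charge's contribution, V = Σ kqᵢ/rᵢ.
Distances from the field point to each charge: r₁ = 1.08 m, r₂ = 1.35 m, r₃ = 1.04 m, r₄ = 0.476 m.
V = k[(1.95×10⁻⁶)/(1.08) + (-4.69×10⁻⁶)/(1.35) + (2.68×10⁻⁶)/(1.04) + (-8.77×10⁻⁶)/(0.476)] = -1.57×10⁵ V.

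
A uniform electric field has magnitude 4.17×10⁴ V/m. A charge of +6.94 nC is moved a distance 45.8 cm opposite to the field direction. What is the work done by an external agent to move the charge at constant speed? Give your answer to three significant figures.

The potential change for a displacement 45.8 cm opposite to the field direction is ΔV = +Ed = 1.91×10⁴ V.
W_ext = qΔV = 1.33×10⁻⁴ J.

1.33×10⁻⁴ J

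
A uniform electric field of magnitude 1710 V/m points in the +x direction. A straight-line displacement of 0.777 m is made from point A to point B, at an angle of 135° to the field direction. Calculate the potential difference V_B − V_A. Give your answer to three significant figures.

940 V

Only the component of displacement along E changes the potential: ΔV = −E·d·cosθ.
ΔV = −(1710 V/m)(0.777 m)cos135° = 940 V.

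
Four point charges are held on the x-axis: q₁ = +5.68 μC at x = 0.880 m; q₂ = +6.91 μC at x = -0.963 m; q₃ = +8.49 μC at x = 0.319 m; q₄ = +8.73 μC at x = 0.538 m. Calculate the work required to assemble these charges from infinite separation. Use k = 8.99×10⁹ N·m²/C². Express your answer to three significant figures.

6.08 J

The assembly work is the sum of pairwise potential energies, U = Σ_{i<j} kqᵢqⱼ/rᵢⱼ.
Pair separations: r₁₂ = 1.84 m, r₁₃ = 0.561 m, r₁₄ = 0.342 m, r₂₃ = 1.28 m, r₂₄ = 1.50 m, r₃₄ = 0.219 m.
Summing all 6 pair terms gives U = 6.08 J.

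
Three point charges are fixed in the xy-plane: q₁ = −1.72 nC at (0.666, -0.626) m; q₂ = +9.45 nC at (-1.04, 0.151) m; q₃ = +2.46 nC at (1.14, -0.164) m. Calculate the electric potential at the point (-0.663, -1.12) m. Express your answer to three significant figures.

64.0 V

The total potential is the scalar sum of each charge's contribution, V = Σ kqᵢ/rᵢ.
Distances from the field point to each charge: r₁ = 1.42 m, r₂ = 1.33 m, r₃ = 2.04 m.
V = k[(-1.72×10⁻⁹)/(1.42) + (9.45×10⁻⁹)/(1.33) + (2.46×10⁻⁹)/(2.04)] = 64.0 V.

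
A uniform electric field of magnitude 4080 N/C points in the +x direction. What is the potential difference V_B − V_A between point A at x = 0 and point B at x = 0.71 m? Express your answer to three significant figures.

In a uniform field, potential decreases in the direction of E: V_B − V_A = −E·Δx.
V_B − V_A = −(4080 V/m)(0.710 m) = -2900 V.

-2900 V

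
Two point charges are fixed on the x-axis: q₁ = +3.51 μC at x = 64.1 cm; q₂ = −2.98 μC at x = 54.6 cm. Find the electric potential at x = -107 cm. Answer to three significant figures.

1860 V

Electric potential is a scalar, so the contributions from each charge add algebraically: V = Σ kqᵢ/rᵢ.
Distances from the field point to each charge: r₁ = 1.71 m, r₂ = 1.62 m.
V = k[(3.51×10⁻⁶)/(1.71) + (-2.98×10⁻⁶)/(1.62)] = 1860 V.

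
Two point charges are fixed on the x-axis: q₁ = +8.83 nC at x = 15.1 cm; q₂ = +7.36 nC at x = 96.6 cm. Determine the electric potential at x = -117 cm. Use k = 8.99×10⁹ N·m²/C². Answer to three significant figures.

91.1 V

Electric potential is a scalar, so the contributions from each charge add algebraically: V = Σ kqᵢ/rᵢ.
Distances from the field point to each charge: r₁ = 1.32 m, r₂ = 2.14 m.
V = k[(8.83×10⁻⁹)/(1.32) + (7.36×10⁻⁹)/(2.14)] = 91.1 V.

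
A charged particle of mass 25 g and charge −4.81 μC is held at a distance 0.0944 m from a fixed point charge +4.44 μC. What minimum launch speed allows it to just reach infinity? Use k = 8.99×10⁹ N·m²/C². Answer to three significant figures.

12.8 m/s

To just escape, total mechanical energy must reach zero at infinity: ½mv²_min + U = 0, so ½mv²_min = −U = |kQq|/r.
|U| = |kQq|/r = (8.99×10⁹ N·m²/C²)(4.44×10⁻⁶)(4.81×10⁻⁶)/(0.0944) = 2.03 J.
v_min = √(2|U|/m) = √(2·2.03/0.0250) = 12.8 m/s.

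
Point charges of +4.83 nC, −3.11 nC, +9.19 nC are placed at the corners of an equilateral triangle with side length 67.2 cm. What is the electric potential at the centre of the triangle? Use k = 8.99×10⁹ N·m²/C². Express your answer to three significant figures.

253 V

The total potential is the scalar sum of each charge's contribution, V = Σ kqᵢ/rᵢ.
The distance from each vertex to the centroid is a/√3 = 0.388 m.
V = k[(4.83×10⁻⁹)/(0.388) + (-3.11×10⁻⁹)/(0.388) + (9.19×10⁻⁹)/(0.388)] = 253 V.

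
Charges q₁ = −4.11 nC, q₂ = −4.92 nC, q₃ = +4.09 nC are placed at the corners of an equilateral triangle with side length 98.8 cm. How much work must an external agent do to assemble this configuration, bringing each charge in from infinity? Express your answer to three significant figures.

The assembly work is the sum of pairwise potential energies, U = Σ_{i<j} kqᵢqⱼ/rᵢⱼ.
All three pair separations equal the side length, 0.988 m.
U = (1.84×10⁻⁷) + (-1.53×10⁻⁷) + (-1.83×10⁻⁷) = -1.52×10⁻⁷ J.

-1.52×10⁻⁷ J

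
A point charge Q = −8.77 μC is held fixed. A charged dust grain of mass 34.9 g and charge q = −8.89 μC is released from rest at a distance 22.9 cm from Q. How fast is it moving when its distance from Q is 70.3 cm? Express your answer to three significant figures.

Only the electrostatic force acts, so mechanical energy is conserved: ½mv² = U₁ − U₂ = kQq(1/r₁ − 1/r₂).
U₁ − U₂ = (8.99×10⁹ N·m²/C²)(-8.77×10⁻⁶ C)(-8.89×10⁻⁶ C)(1/0.229 − 1/0.703) = 2.06 J.
v = √(2·2.06/0.0349) = 10.9 m/s.

10.9 m/s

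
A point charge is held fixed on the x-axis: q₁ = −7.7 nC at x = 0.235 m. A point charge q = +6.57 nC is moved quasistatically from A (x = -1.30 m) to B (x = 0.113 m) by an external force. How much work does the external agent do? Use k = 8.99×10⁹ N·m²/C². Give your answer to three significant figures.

For quasistatic motion the external work equals the change in potential energy: W_ext = qΔV = q(V_B − V_A).
At A: distance to the source charge is 1.54 m; V_A = kq₁/r = -45.1 V.
At B: distance to the source charge is 0.122 m; V_B = kq₁/r = -567 V.
ΔV = V_B − V_A = -522 V.
W_ext = qΔV = (6.57×10⁻⁹ C)(-522 V) = -3.43×10⁻⁶ J.

-3.43×10⁻⁶ J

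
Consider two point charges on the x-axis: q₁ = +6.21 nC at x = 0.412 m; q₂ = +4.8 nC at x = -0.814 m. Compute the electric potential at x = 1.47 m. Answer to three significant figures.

The total potential is the scalar sum of each charge's contribution, V = Σ kqᵢ/rᵢ.
Distances from the field point to each charge: r₁ = 1.06 m, r₂ = 2.28 m.
V = k[(6.21×10⁻⁹)/(1.06) + (4.80×10⁻⁹)/(2.28)] = 71.7 V.

71.7 V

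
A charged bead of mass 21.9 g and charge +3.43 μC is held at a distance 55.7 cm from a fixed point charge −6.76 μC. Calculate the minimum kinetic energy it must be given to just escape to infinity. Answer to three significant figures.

To just escape, total mechanical energy must reach zero at infinity: ½mv²_min + U = 0, so ½mv²_min = −U = |kQq|/r.
|U| = |kQq|/r = (8.99×10⁹ N·m²/C²)(6.76×10⁻⁶)(3.43×10⁻⁶)/(0.557) = 0.374 J.

0.374 J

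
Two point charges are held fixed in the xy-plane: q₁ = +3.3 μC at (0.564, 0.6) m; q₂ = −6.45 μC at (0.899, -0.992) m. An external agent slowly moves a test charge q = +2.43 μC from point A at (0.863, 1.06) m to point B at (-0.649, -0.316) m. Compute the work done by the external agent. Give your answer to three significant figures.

-0.0987 J

For quasistatic motion the external work equals the change in potential energy: W_ext = qΔV = q(V_B − V_A).
At A: distances to the source charges are 0.549 m, 2.05 m; V_A = Σ kqᵢ/rᵢ = 2.58×10⁴ V.
At B: distances to the source charges are 1.52 m, 1.69 m; V_B = Σ kqᵢ/rᵢ = -1.48×10⁴ V.
ΔV = V_B − V_A = -4.06×10⁴ V.
W_ext = qΔV = (2.43×10⁻⁶ C)(-4.06×10⁴ V) = -0.0987 J.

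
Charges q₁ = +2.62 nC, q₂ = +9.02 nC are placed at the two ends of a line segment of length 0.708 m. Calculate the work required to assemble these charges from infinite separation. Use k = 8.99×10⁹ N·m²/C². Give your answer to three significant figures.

3.00×10⁻⁷ J

The work to assemble the configuration equals its total potential energy, U = Σ kqᵢqⱼ/rᵢⱼ over all pairs.
The separation is r = 0.708 m.
U = (3.00×10⁻⁷) = 3.00×10⁻⁷ J.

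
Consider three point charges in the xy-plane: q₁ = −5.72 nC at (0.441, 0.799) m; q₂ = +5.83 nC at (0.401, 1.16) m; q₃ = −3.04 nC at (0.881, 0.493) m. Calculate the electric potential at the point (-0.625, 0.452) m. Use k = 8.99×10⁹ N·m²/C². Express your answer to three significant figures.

Electric potential is a scalar, so the contributions from each charge add algebraically: V = Σ kqᵢ/rᵢ.
Distances from the field point to each charge: r₁ = 1.12 m, r₂ = 1.25 m, r₃ = 1.51 m.
V = k[(-5.72×10⁻⁹)/(1.12) + (5.83×10⁻⁹)/(1.25) + (-3.04×10⁻⁹)/(1.51)] = -22.0 V.

-22.0 V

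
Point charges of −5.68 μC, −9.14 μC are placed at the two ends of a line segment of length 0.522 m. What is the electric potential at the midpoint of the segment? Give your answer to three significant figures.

-5.10×10⁵ V

The total potential is the scalar sum of each charge's contribution, V = Σ kqᵢ/rᵢ.
Each charge is 0.261 m from the midpoint.
V = k[(-5.68×10⁻⁶)/(0.261) + (-9.14×10⁻⁶)/(0.261)] = -5.10×10⁵ V.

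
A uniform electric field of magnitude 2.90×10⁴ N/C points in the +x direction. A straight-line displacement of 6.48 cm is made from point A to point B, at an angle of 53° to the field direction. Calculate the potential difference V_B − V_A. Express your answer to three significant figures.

Only the component of displacement along E changes the potential: ΔV = −E·d·cosθ.
ΔV = −(2.90×10⁴ V/m)(0.0648 m)cos53° = -1130 V.

-1130 V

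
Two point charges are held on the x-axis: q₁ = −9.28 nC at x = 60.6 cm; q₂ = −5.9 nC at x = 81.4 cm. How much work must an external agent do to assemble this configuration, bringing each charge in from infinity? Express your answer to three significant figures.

The assembly work is the sum of pairwise potential energies, U = Σ_{i<j} kqᵢqⱼ/rᵢⱼ.
Pair separations: r₁₂ = 0.208 m.
U = (2.37×10⁻⁶) = 2.37×10⁻⁶ J.

2.37×10⁻⁶ J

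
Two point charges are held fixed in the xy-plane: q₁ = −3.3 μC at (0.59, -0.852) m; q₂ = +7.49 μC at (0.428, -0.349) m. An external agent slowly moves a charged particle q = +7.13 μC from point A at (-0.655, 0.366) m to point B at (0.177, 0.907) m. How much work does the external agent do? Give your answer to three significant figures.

For quasistatic motion the external work equals the change in potential energy: W_ext = qΔV = q(V_B − V_A).
At A: distances to the source charges are 1.74 m, 1.30 m; V_A = Σ kqᵢ/rᵢ = 3.49×10⁴ V.
At B: distances to the source charges are 1.81 m, 1.28 m; V_B = Σ kqᵢ/rᵢ = 3.62×10⁴ V.
ΔV = V_B − V_A = 1300 V.
W_ext = qΔV = (7.13×10⁻⁶ C)(1300 V) = 9.26×10⁻³ J.

9.26×10⁻³ J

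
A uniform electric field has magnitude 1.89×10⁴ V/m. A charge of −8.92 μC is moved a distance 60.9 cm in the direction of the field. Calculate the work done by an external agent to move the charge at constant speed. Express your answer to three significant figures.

The potential change for a displacement 60.9 cm in the direction of the field is ΔV = −Ed = -1.15×10⁴ V.
W_ext = qΔV = 0.103 J.

0.103 J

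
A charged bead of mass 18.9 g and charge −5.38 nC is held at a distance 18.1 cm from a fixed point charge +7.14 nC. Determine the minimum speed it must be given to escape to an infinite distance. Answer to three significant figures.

To just escape, total mechanical energy must reach zero at infinity: ½mv²_min + U = 0, so ½mv²_min = −U = |kQq|/r.
|U| = |kQq|/r = (8.99×10⁹ N·m²/C²)(7.14×10⁻⁹)(5.38×10⁻⁹)/(0.181) = 1.91×10⁻⁶ J.
v_min = √(2|U|/m) = √(2·1.91×10⁻⁶/0.0189) = 0.0142 m/s.

0.0142 m/s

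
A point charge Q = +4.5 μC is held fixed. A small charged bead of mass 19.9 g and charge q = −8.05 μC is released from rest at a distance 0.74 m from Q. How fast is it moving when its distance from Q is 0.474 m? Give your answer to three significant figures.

4.98 m/s

Only the electrostatic force acts, so mechanical energy is conserved: ½mv² = U₁ − U₂ = kQq(1/r₁ − 1/r₂).
U₁ − U₂ = (8.99×10⁹ N·m²/C²)(4.50×10⁻⁶ C)(-8.05×10⁻⁶ C)(1/0.740 − 1/0.474) = 0.247 J.
v = √(2·0.247/0.0199) = 4.98 m/s.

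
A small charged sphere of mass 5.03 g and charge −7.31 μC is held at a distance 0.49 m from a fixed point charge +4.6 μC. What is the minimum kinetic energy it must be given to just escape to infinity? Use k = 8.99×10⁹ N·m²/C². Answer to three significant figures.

0.617 J

To just escape, total mechanical energy must reach zero at infinity: ½mv²_min + U = 0, so ½mv²_min = −U = |kQq|/r.
|U| = |kQq|/r = (8.99×10⁹ N·m²/C²)(4.60×10⁻⁶)(7.31×10⁻⁶)/(0.490) = 0.617 J.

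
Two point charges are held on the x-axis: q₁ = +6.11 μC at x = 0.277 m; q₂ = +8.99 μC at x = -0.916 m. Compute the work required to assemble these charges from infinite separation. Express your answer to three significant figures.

0.414 J

The assembly work is the sum of pairwise potential energies, U = Σ_{i<j} kqᵢqⱼ/rᵢⱼ.
Pair separations: r₁₂ = 1.19 m.
U = (0.414) = 0.414 J.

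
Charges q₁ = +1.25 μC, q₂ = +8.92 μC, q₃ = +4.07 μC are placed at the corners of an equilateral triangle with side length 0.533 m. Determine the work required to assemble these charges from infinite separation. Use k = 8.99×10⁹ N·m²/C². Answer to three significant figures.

The assembly work is the sum of pairwise potential energies, U = Σ_{i<j} kqᵢqⱼ/rᵢⱼ.
All three pair separations equal the side length, 0.533 m.
U = (0.188) + (0.0858) + (0.612) = 0.886 J.

0.886 J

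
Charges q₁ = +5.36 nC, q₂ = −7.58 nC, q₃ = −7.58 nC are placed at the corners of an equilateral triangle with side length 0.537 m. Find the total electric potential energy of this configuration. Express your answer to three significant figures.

-3.98×10⁻⁷ J

The work to assemble the configuration equals its total potential energy, U = Σ kqᵢqⱼ/rᵢⱼ over all pairs.
All three pair separations equal the side length, 0.537 m.
U = (-6.80×10⁻⁷) + (-6.80×10⁻⁷) + (9.62×10⁻⁷) = -3.98×10⁻⁷ J.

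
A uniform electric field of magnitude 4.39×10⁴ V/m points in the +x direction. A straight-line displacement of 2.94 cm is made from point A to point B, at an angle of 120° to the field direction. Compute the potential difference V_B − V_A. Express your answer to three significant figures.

Only the component of displacement along E changes the potential: ΔV = −E·d·cosθ.
ΔV = −(4.39×10⁴ V/m)(0.0294 m)cos120° = 645 V.

645 V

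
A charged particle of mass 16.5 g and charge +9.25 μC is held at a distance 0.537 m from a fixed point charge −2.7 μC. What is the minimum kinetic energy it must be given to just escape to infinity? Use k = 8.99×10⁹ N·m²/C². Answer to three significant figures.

To just escape, total mechanical energy must reach zero at infinity: ½mv²_min + U = 0, so ½mv²_min = −U = |kQq|/r.
|U| = |kQq|/r = (8.99×10⁹ N·m²/C²)(2.70×10⁻⁶)(9.25×10⁻⁶)/(0.537) = 0.418 J.

0.418 J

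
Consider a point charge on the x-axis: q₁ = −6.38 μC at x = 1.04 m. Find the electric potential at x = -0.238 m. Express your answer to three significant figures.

Electric potential is a scalar, so the contributions from each charge add algebraically: V = Σ kqᵢ/rᵢ.
V = k[(-6.38×10⁻⁶)/(1.28)] = -4.49×10⁴ V.

-4.49×10⁴ V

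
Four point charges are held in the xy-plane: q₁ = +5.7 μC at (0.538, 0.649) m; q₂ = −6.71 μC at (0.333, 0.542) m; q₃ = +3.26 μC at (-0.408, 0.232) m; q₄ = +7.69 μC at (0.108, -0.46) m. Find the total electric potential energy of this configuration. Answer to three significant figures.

The work to assemble the configuration equals its total potential energy, U = Σ kqᵢqⱼ/rᵢⱼ over all pairs.
Pair separations: r₁₂ = 0.231 m, r₁₃ = 1.03 m, r₁₄ = 1.19 m, r₂₃ = 0.803 m, r₂₄ = 1.03 m, r₃₄ = 0.863 m.
Summing all 6 pair terms gives U = -1.43 J.

-1.43 J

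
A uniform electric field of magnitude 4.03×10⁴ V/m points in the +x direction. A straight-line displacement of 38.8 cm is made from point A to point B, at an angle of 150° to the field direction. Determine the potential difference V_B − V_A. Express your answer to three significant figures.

1.35×10⁴ V

Only the component of displacement along E changes the potential: ΔV = −E·d·cosθ.
ΔV = −(4.03×10⁴ V/m)(0.388 m)cos150° = 1.35×10⁴ V.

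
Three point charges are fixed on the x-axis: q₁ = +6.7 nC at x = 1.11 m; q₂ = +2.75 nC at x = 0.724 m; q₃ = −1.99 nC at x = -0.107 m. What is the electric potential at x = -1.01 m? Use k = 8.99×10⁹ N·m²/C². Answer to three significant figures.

22.9 V

The total potential is the scalar sum of each charge's contribution, V = Σ kqᵢ/rᵢ.
Distances from the field point to each charge: r₁ = 2.12 m, r₂ = 1.73 m, r₃ = 0.903 m.
V = k[(6.70×10⁻⁹)/(2.12) + (2.75×10⁻⁹)/(1.73) + (-1.99×10⁻⁹)/(0.903)] = 22.9 V.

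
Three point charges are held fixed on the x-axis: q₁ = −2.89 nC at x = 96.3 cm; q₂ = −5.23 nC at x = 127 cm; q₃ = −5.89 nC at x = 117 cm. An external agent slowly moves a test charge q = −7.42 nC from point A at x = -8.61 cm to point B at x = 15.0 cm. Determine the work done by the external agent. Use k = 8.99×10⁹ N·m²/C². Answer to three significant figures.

1.80×10⁻⁷ J

For quasistatic motion the external work equals the change in potential energy: W_ext = qΔV = q(V_B − V_A).
At A: distances to the source charges are 1.05 m, 1.36 m, 1.26 m; V_A = Σ kqᵢ/rᵢ = -102 V.
At B: distances to the source charges are 0.813 m, 1.12 m, 1.02 m; V_B = Σ kqᵢ/rᵢ = -126 V.
ΔV = V_B − V_A = -24.3 V.
W_ext = qΔV = (-7.42×10⁻⁹ C)(-24.3 V) = 1.80×10⁻⁷ J.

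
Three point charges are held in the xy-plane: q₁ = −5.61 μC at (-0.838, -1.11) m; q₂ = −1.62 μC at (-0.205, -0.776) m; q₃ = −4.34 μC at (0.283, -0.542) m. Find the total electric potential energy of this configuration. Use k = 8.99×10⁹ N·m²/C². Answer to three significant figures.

The assembly work is the sum of pairwise potential energies, U = Σ_{i<j} kqᵢqⱼ/rᵢⱼ.
Pair separations: r₁₂ = 0.716 m, r₁₃ = 1.26 m, r₂₃ = 0.541 m.
U = (0.114) + (0.174) + (0.117) = 0.405 J.

0.405 J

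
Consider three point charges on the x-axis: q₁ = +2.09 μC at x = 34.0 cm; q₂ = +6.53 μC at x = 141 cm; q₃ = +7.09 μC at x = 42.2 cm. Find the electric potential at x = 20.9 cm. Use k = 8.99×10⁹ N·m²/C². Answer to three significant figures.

Electric potential is a scalar, so the contributions from each charge add algebraically: V = Σ kqᵢ/rᵢ.
Distances from the field point to each charge: r₁ = 0.131 m, r₂ = 1.20 m, r₃ = 0.213 m.
V = k[(2.09×10⁻⁶)/(0.131) + (6.53×10⁻⁶)/(1.20) + (7.09×10⁻⁶)/(0.213)] = 4.92×10⁵ V.

4.92×10⁵ V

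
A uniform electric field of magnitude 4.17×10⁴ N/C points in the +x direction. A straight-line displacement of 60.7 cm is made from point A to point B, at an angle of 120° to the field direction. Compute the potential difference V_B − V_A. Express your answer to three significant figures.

Only the component of displacement along E changes the potential: ΔV = −E·d·cosθ.
ΔV = −(4.17×10⁴ V/m)(0.607 m)cos120° = 1.27×10⁴ V.

1.27×10⁴ V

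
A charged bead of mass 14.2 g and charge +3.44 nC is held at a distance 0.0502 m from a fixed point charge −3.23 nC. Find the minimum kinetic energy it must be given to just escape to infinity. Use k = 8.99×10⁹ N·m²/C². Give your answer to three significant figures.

1.99×10⁻⁶ J

To just escape, total mechanical energy must reach zero at infinity: ½mv²_min + U = 0, so ½mv²_min = −U = |kQq|/r.
|U| = |kQq|/r = (8.99×10⁹ N·m²/C²)(3.23×10⁻⁹)(3.44×10⁻⁹)/(0.0502) = 1.99×10⁻⁶ J.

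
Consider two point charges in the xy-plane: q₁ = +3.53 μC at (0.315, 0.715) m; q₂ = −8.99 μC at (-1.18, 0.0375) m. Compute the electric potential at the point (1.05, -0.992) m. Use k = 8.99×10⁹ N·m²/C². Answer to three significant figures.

Electric potential is a scalar, so the contributions from each charge add algebraically: V = Σ kqᵢ/rᵢ.
Distances from the field point to each charge: r₁ = 1.86 m, r₂ = 2.46 m.
V = k[(3.53×10⁻⁶)/(1.86) + (-8.99×10⁻⁶)/(2.46)] = -1.58×10⁴ V.

-1.58×10⁴ V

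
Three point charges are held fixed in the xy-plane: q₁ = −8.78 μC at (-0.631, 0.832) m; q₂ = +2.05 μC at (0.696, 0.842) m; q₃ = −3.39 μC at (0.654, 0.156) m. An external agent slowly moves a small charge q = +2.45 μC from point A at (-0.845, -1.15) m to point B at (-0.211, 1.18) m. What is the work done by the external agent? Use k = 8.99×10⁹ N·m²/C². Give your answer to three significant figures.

-0.247 J

For quasistatic motion the external work equals the change in potential energy: W_ext = qΔV = q(V_B − V_A).
At A: distances to the source charges are 1.99 m, 2.52 m, 1.99 m; V_A = Σ kqᵢ/rᵢ = -4.76×10⁴ V.
At B: distances to the source charges are 0.545 m, 0.968 m, 1.34 m; V_B = Σ kqᵢ/rᵢ = -1.48×10⁵ V.
ΔV = V_B − V_A = -1.01×10⁵ V.
W_ext = qΔV = (2.45×10⁻⁶ C)(-1.01×10⁵ V) = -0.247 J.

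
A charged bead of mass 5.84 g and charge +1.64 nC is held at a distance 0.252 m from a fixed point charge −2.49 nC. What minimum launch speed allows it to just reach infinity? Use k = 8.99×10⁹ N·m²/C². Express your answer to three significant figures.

7.06×10⁻³ m/s

To just escape, total mechanical energy must reach zero at infinity: ½mv²_min + U = 0, so ½mv²_min = −U = |kQq|/r.
|U| = |kQq|/r = (8.99×10⁹ N·m²/C²)(2.49×10⁻⁹)(1.64×10⁻⁹)/(0.252) = 1.46×10⁻⁷ J.
v_min = √(2|U|/m) = √(2·1.46×10⁻⁷/5.84×10⁻³) = 7.06×10⁻³ m/s.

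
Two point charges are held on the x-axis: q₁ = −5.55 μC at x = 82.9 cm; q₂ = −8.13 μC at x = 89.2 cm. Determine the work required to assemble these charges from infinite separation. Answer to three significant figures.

6.44 J

The assembly work is the sum of pairwise potential energies, U = Σ_{i<j} kqᵢqⱼ/rᵢⱼ.
Pair separations: r₁₂ = 0.0630 m.
U = (6.44) = 6.44 J.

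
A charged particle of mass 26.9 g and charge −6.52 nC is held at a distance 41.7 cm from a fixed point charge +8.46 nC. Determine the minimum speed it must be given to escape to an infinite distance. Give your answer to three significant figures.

To just escape, total mechanical energy must reach zero at infinity: ½mv²_min + U = 0, so ½mv²_min = −U = |kQq|/r.
|U| = |kQq|/r = (8.99×10⁹ N·m²/C²)(8.46×10⁻⁹)(6.52×10⁻⁹)/(0.417) = 1.19×10⁻⁶ J.
v_min = √(2|U|/m) = √(2·1.19×10⁻⁶/0.0269) = 9.40×10⁻³ m/s.

9.40×10⁻³ m/s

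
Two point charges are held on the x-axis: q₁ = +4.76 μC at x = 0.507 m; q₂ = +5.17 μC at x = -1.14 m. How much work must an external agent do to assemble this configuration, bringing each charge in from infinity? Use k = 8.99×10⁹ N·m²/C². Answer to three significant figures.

0.134 J

The assembly work is the sum of pairwise potential energies, U = Σ_{i<j} kqᵢqⱼ/rᵢⱼ.
Pair separations: r₁₂ = 1.65 m.
U = (0.134) = 0.134 J.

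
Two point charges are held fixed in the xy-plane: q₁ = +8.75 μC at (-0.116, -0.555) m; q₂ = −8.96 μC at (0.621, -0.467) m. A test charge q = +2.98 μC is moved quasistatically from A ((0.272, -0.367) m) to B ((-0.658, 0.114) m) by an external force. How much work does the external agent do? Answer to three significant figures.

0.219 J

For quasistatic motion the external work equals the change in potential energy: W_ext = qΔV = q(V_B − V_A).
At A: distances to the source charges are 0.431 m, 0.363 m; V_A = Σ kqᵢ/rᵢ = -3.94×10⁴ V.
At B: distances to the source charges are 0.861 m, 1.40 m; V_B = Σ kqᵢ/rᵢ = 3.40×10⁴ V.
ΔV = V_B − V_A = 7.34×10⁴ V.
W_ext = qΔV = (2.98×10⁻⁶ C)(7.34×10⁴ V) = 0.219 J.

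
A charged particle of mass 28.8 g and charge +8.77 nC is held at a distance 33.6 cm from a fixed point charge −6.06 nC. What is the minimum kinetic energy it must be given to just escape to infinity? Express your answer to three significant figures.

To just escape, total mechanical energy must reach zero at infinity: ½mv²_min + U = 0, so ½mv²_min = −U = |kQq|/r.
|U| = |kQq|/r = (8.99×10⁹ N·m²/C²)(6.06×10⁻⁹)(8.77×10⁻⁹)/(0.336) = 1.42×10⁻⁶ J.

1.42×10⁻⁶ J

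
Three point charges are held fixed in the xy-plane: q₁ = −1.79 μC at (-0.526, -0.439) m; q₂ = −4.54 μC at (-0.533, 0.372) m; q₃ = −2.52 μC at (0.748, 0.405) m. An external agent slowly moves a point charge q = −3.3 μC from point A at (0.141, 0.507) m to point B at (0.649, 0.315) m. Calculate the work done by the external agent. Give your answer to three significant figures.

For quasistatic motion the external work equals the change in potential energy: W_ext = qΔV = q(V_B − V_A).
At A: distances to the source charges are 1.16 m, 0.687 m, 0.616 m; V_A = Σ kqᵢ/rᵢ = -1.10×10⁵ V.
At B: distances to the source charges are 1.40 m, 1.18 m, 0.134 m; V_B = Σ kqᵢ/rᵢ = -2.15×10⁵ V.
ΔV = V_B − V_A = -1.05×10⁵ V.
W_ext = qΔV = (-3.30×10⁻⁶ C)(-1.05×10⁵ V) = 0.347 J.

0.347 J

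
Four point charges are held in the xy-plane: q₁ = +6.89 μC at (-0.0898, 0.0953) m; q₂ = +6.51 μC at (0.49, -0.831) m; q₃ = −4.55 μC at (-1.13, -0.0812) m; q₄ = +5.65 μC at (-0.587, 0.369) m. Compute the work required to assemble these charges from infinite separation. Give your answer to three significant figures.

0.447 J

The assembly work is the sum of pairwise potential energies, U = Σ_{i<j} kqᵢqⱼ/rᵢⱼ.
Pair separations: r₁₂ = 1.09 m, r₁₃ = 1.06 m, r₁₄ = 0.568 m, r₂₃ = 1.79 m, r₂₄ = 1.61 m, r₃₄ = 0.705 m.
Summing all 6 pair terms gives U = 0.447 J.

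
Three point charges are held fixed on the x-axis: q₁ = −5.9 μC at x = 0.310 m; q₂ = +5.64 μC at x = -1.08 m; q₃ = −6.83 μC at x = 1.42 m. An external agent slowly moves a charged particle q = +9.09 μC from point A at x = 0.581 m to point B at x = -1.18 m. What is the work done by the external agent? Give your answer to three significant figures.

6.24 J

For quasistatic motion the external work equals the change in potential energy: W_ext = qΔV = q(V_B − V_A).
At A: distances to the source charges are 0.271 m, 1.66 m, 0.839 m; V_A = Σ kqᵢ/rᵢ = -2.38×10⁵ V.
At B: distances to the source charges are 1.49 m, 0.100 m, 2.60 m; V_B = Σ kqᵢ/rᵢ = 4.48×10⁵ V.
ΔV = V_B − V_A = 6.86×10⁵ V.
W_ext = qΔV = (9.09×10⁻⁶ C)(6.86×10⁵ V) = 6.24 J.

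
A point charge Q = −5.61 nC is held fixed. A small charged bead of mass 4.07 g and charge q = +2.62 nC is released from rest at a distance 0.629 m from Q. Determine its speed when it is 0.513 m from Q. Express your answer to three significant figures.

4.83×10⁻³ m/s

Only the electrostatic force acts, so mechanical energy is conserved: ½mv² = U₁ − U₂ = kQq(1/r₁ − 1/r₂).
U₁ − U₂ = (8.99×10⁹ N·m²/C²)(-5.61×10⁻⁹ C)(2.62×10⁻⁹ C)(1/0.629 − 1/0.513) = 4.75×10⁻⁸ J.
v = √(2·4.75×10⁻⁸/4.07×10⁻³) = 4.83×10⁻³ m/s.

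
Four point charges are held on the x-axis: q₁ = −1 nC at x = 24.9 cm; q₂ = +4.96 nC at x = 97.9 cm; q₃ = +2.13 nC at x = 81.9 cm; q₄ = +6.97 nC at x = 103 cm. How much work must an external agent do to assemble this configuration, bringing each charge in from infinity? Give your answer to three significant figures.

The work to assemble the configuration equals its total potential energy, U = Σ kqᵢqⱼ/rᵢⱼ over all pairs.
Pair separations: r₁₂ = 0.730 m, r₁₃ = 0.570 m, r₁₄ = 0.781 m, r₂₃ = 0.160 m, r₂₄ = 0.0510 m, r₃₄ = 0.211 m.
Summing all 6 pair terms gives U = 7.15×10⁻⁶ J.

7.15×10⁻⁶ J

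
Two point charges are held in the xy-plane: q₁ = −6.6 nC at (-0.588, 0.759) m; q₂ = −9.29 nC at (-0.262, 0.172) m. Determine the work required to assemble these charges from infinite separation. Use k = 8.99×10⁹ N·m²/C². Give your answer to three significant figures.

8.21×10⁻⁷ J

The assembly work is the sum of pairwise potential energies, U = Σ_{i<j} kqᵢqⱼ/rᵢⱼ.
Pair separations: r₁₂ = 0.671 m.
U = (8.21×10⁻⁷) = 8.21×10⁻⁷ J.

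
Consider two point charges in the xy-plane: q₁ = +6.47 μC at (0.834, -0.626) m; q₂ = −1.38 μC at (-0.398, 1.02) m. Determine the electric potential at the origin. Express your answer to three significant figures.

4.44×10⁴ V

The total potential is the scalar sum of each charge's contribution, V = Σ kqᵢ/rᵢ.
Distances from the field point to each charge: r₁ = 1.04 m, r₂ = 1.09 m.
V = k[(6.47×10⁻⁶)/(1.04) + (-1.38×10⁻⁶)/(1.09)] = 4.44×10⁴ V.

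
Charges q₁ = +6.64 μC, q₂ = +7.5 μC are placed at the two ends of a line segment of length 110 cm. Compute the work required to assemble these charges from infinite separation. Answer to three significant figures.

The assembly work is the sum of pairwise potential energies, U = Σ_{i<j} kqᵢqⱼ/rᵢⱼ.
The separation is r = 1.10 m.
U = (0.407) = 0.407 J.

0.407 J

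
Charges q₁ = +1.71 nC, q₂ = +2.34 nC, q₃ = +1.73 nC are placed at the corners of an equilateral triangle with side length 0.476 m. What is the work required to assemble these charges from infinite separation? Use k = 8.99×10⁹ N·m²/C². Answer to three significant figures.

The work to assemble the configuration equals its total potential energy, U = Σ kqᵢqⱼ/rᵢⱼ over all pairs.
All three pair separations equal the side length, 0.476 m.
U = (7.56×10⁻⁸) + (5.59×10⁻⁸) + (7.65×10⁻⁸) = 2.08×10⁻⁷ J.

2.08×10⁻⁷ J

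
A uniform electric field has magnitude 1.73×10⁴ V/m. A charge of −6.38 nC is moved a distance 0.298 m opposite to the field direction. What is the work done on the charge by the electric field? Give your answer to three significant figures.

3.29×10⁻⁵ J

The potential change for a displacement 0.298 m opposite to the field direction is ΔV = +Ed = 5160 V.
W_field = −qΔV = 3.29×10⁻⁵ J.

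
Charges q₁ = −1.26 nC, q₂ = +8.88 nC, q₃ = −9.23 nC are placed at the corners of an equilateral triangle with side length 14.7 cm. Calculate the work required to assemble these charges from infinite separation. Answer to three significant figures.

The assembly work is the sum of pairwise potential energies, U = Σ_{i<j} kqᵢqⱼ/rᵢⱼ.
All three pair separations equal the side length, 0.147 m.
U = (-6.84×10⁻⁷) + (7.11×10⁻⁷) + (-5.01×10⁻⁶) = -4.99×10⁻⁶ J.

-4.99×10⁻⁶ J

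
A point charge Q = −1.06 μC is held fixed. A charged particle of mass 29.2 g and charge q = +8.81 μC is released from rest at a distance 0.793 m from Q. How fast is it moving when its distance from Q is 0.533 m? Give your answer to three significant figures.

Only the electrostatic force acts, so mechanical energy is conserved: ½mv² = U₁ − U₂ = kQq(1/r₁ − 1/r₂).
U₁ − U₂ = (8.99×10⁹ N·m²/C²)(-1.06×10⁻⁶ C)(8.81×10⁻⁶ C)(1/0.793 − 1/0.533) = 0.0516 J.
v = √(2·0.0516/0.0292) = 1.88 m/s.

1.88 m/s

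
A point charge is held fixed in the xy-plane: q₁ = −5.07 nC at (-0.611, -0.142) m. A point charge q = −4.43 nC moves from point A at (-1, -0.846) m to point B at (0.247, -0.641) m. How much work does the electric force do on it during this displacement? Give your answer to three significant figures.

The work done by the electric force is W_field = −ΔU = −q(V_B − V_A) = q(V_A − V_B).
At A: distance to the source charge is 0.804 m; V_A = kq₁/r = -56.7 V.
At B: distance to the source charge is 0.993 m; V_B = kq₁/r = -45.9 V.
ΔV = V_B − V_A = 10.7 V.
W_field = −qΔV = −(-4.43×10⁻⁹ C)(10.7 V) = 4.76×10⁻⁸ J.

4.76×10⁻⁸ J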